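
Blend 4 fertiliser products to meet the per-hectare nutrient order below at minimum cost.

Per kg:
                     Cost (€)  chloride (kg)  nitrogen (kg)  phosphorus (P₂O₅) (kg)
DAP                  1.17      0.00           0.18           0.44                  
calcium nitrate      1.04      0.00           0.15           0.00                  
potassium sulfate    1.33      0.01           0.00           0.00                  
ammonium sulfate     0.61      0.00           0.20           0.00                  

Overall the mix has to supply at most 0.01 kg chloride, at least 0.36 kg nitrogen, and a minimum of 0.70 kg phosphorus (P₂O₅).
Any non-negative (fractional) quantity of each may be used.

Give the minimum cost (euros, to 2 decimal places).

€2.09

Let x1 = kg of DAP, x2 = kg of calcium nitrate, x3 = kg of potassium sulfate, x4 = kg of ammonium sulfate.
Minimize 1.17x1 + 1.04x2 + 1.33x3 + 0.61x4 with:
  0.01x3 ≤ 0.01   (chloride)
  0.18x1 + 0.15x2 + 0.2x4 ≥ 0.36   (nitrogen)
  0.44x1 ≥ 0.7   (phosphorus (P₂O₅))
  x1, x2, x3, x4 ≥ 0.
At the optimum only DAP, ammonium sulfate are positive (calcium nitrate, potassium sulfate = 0). Binding constraints: nitrogen and phosphorus (P₂O₅).
So DAP = 1.591 kg, ammonium sulfate = 0.3682 kg.
Cost = 1.17·1.591 + 0.61·0.3682 = 2.0861.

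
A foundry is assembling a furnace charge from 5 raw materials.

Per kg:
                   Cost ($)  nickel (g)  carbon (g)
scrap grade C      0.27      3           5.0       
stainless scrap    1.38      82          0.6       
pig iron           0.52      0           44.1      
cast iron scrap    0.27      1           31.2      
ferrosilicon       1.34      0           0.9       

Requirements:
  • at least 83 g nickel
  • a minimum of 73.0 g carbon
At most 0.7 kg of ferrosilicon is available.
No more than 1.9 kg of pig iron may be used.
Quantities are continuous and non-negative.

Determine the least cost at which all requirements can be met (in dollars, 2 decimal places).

$1.98

Set it up as a linear program. Let x1 = kg of scrap grade C, x2 = kg of stainless scrap, x3 = kg of pig iron, x4 = kg of cast iron scrap, x5 = kg of ferrosilicon.
Minimize 0.27x1 + 1.38x2 + 0.52x3 + 0.27x4 + 1.34x5 subject to:
  3x1 + 82x2 + 1x4 ≥ 83   (nickel)
  5x1 + 0.6x2 + 44.1x3 + 31.2x4 + 0.9x5 ≥ 73   (carbon)
  x5 ≤ 0.7
  x3 ≤ 1.9
  x1, x2, x3, x4, x5 ≥ 0.
The minimum-cost mix takes nothing from scrap grade C, pig iron, ferrosilicon — only stainless scrap, cast iron scrap. The nickel and carbon requirements are met with equality.
Solving gives x2 = 0.9839, x4 = 2.321.
Objective = 1.38·0.9839 + 0.27·2.321 = 1.9845.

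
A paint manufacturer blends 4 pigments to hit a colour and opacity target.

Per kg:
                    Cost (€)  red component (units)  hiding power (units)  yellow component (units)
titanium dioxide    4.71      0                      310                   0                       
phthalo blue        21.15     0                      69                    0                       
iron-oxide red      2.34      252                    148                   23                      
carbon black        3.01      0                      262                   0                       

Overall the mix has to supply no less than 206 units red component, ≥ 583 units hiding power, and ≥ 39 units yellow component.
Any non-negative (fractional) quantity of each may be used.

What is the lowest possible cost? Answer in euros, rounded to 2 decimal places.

€7.78

Set it up as a linear program. Let x1 = kg of titanium dioxide, x2 = kg of phthalo blue, x3 = kg of iron-oxide red, x4 = kg of carbon black.
Minimise 4.71x1 + 21.15x2 + 2.34x3 + 3.01x4 with:
  252x3 ≥ 206   (red component)
  310x1 + 69x2 + 148x3 + 262x4 ≥ 583   (hiding power)
  23x3 ≥ 39   (yellow component)
  x1, x2, x3, x4 ≥ 0.
The minimum-cost mix takes nothing from titanium dioxide, phthalo blue — only iron-oxide red, carbon black. There the hiding power and yellow component constraints are tight.
Solving gives x3 = 1.696, x4 = 1.267.
Hence cost = 2.34·1.696 + 3.01·1.267 = €7.7823.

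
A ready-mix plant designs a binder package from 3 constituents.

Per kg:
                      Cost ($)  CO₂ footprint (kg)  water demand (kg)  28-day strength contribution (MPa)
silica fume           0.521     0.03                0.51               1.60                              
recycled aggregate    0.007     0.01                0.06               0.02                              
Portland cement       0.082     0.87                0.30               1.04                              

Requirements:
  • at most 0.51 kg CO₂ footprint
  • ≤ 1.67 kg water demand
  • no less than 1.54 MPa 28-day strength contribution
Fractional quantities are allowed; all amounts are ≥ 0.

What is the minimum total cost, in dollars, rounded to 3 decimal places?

This is a linear program. Let x1 = kg of silica fume, x2 = kg of recycled aggregate, x3 = kg of Portland cement.
Minimize 0.521x1 + 0.007x2 + 0.082x3 with:
  0.03x1 + 0.01x2 + 0.87x3 ≤ 0.51   (CO₂ footprint)
  0.51x1 + 0.06x2 + 0.3x3 ≤ 1.67   (water demand)
  1.6x1 + 0.02x2 + 1.04x3 ≥ 1.54   (28-day strength contribution)
  x1, x2, x3 ≥ 0.
The minimum-cost mix takes nothing from recycled aggregate — only silica fume, Portland cement. There the CO₂ footprint and 28-day strength contribution constraints are tight.
That vertex is x1 = 0.5948, x3 = 0.5657.
Cost = 0.521·0.5948 + 0.082·0.5657 = 0.35628.

$0.356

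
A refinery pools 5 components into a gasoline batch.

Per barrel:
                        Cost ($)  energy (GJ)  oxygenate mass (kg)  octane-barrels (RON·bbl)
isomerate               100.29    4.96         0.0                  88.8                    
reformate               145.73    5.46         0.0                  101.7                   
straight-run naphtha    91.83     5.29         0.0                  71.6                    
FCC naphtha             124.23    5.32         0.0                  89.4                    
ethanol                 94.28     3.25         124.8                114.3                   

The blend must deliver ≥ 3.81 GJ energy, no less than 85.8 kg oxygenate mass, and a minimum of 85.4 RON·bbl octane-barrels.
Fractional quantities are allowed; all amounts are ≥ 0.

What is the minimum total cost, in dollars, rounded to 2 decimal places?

$92.17

Let x1 = barrels of isomerate, x2 = barrels of reformate, x3 = barrels of straight-run naphtha, x4 = barrels of FCC naphtha, x5 = barrels of ethanol.
min 100.29x1 + 145.73x2 + 91.83x3 + 124.23x4 + 94.28x5 subject to:
  4.96x1 + 5.46x2 + 5.29x3 + 5.32x4 + 3.25x5 ≥ 3.81   (energy)
  124.8x5 ≥ 85.8   (oxygenate mass)
  88.8x1 + 101.7x2 + 71.6x3 + 89.4x4 + 114.3x5 ≥ 85.4   (octane-barrels)
  x1, x2, x3, x4, x5 ≥ 0.
The minimum-cost mix takes nothing from isomerate, reformate, FCC naphtha — only straight-run naphtha, ethanol. The energy and oxygenate mass requirements are met with equality.
Solving gives x3 = 0.29785, x5 = 0.6875.
Hence cost = 91.83·0.29785 + 94.28·0.6875 = $92.1691.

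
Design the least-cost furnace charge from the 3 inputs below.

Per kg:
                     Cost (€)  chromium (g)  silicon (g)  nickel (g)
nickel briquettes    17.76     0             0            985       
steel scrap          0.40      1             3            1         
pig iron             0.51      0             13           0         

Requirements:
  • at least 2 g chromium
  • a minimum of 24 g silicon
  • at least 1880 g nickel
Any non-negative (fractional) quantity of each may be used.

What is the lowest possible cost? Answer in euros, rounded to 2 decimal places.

€35.37

Set it up as a linear program. Let x1 = kg of nickel briquettes, x2 = kg of steel scrap, x3 = kg of pig iron.
Minimise 17.76x1 + 0.4x2 + 0.51x3 s.t.:
  1x2 ≥ 2   (chromium)
  3x2 + 13x3 ≥ 24   (silicon)
  985x1 + 1x2 ≥ 1880   (nickel)
  x1, x2, x3 ≥ 0.
All 3 inputs are positive at the optimum. The chromium, silicon, nickel requirements are met with equality.
So nickel briquettes = 1.907 kg, steel scrap = 2 kg, pig iron = 1.385 kg.
Objective = 17.76·1.907 + 0.4·2 + 0.51·1.385 = 35.3747.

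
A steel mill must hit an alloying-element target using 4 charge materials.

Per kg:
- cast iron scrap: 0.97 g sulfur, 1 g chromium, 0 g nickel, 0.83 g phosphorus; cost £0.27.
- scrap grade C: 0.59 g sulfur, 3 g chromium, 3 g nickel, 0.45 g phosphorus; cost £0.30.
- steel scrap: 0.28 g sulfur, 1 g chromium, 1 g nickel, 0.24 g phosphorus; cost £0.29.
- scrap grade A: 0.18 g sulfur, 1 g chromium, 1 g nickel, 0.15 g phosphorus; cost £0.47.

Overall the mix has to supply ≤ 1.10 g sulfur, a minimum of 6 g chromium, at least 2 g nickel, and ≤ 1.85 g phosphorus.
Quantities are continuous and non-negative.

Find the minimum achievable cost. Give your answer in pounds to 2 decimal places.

£2.38

This is a linear program. Let x1 = kg of cast iron scrap, x2 = kg of scrap grade C, x3 = kg of steel scrap, x4 = kg of scrap grade A.
Minimize 0.27x1 + 0.3x2 + 0.29x3 + 0.47x4 subject to:
  0.97x1 + 0.59x2 + 0.28x3 + 0.18x4 ≤ 1.1   (sulfur)
  1x1 + 3x2 + 1x3 + 1x4 ≥ 6   (chromium)
  3x2 + 1x3 + 1x4 ≥ 2   (nickel)
  0.83x1 + 0.45x2 + 0.24x3 + 0.15x4 ≤ 1.85   (phosphorus)
  x1, x2, x3, x4 ≥ 0.
The optimal basis is {scrap grade C, scrap grade A}; cast iron scrap, steel scrap drop out. Binding constraints: sulfur and chromium.
Optimal quantities: scrap grade C = 0.4 kg, scrap grade A = 4.8 kg.
Hence cost = 0.3·0.4 + 0.47·4.8 = £2.3760.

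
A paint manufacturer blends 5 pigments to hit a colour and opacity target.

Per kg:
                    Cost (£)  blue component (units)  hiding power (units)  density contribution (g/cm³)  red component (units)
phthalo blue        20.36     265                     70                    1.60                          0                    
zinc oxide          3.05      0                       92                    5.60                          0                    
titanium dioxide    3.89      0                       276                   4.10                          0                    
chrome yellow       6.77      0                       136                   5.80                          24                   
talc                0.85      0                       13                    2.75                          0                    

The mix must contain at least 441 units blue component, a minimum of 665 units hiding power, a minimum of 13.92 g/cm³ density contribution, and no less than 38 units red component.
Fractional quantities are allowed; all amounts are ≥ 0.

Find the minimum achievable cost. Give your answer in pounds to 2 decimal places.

Let x1 = kg of phthalo blue, x2 = kg of zinc oxide, x3 = kg of titanium dioxide, x4 = kg of chrome yellow, x5 = kg of talc.
Minimise 20.36x1 + 3.05x2 + 3.89x3 + 6.77x4 + 0.85x5 subject to:
  265x1 ≥ 441   (blue component)
  70x1 + 92x2 + 276x3 + 136x4 + 13x5 ≥ 665   (hiding power)
  1.6x1 + 5.6x2 + 4.1x3 + 5.8x4 + 2.75x5 ≥ 13.92   (density contribution)
  24x4 ≥ 38   (red component)
  x1, x2, x3, x4, x5 ≥ 0.
At the optimum only phthalo blue, titanium dioxide, chrome yellow are positive (zinc oxide, talc = 0). There the blue component, hiding power, red component constraints are tight.
That vertex is x1 = 1.6642, x3 = 1.2072, x4 = 1.5833.
Total cost: 20.36·1.6642 + 3.89·1.2072 + 6.77·1.5833 = 49.2981.

£49.30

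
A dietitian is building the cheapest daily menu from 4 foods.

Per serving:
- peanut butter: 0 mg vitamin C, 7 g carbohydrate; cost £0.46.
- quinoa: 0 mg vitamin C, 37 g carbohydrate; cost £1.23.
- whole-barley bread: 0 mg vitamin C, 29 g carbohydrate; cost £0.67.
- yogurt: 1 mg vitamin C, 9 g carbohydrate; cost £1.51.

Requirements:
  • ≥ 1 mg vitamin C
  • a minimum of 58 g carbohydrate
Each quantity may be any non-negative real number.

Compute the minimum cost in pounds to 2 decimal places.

£2.64

Set it up as a linear program. Let x1 = servings of peanut butter, x2 = servings of quinoa, x3 = servings of whole-barley bread, x4 = servings of yogurt.
Minimise 0.46x1 + 1.23x2 + 0.67x3 + 1.51x4 s.t.:
  1x4 ≥ 1   (vitamin C)
  7x1 + 37x2 + 29x3 + 9x4 ≥ 58   (carbohydrate)
  x1, x2, x3, x4 ≥ 0.
The optimal basis is {whole-barley bread, yogurt}; peanut butter, quinoa drop out. There the vitamin C and carbohydrate constraints are tight.
That vertex is x3 = 1.69, x4 = 1.
Cost = 0.67·1.69 + 1.51·1 = 2.6423.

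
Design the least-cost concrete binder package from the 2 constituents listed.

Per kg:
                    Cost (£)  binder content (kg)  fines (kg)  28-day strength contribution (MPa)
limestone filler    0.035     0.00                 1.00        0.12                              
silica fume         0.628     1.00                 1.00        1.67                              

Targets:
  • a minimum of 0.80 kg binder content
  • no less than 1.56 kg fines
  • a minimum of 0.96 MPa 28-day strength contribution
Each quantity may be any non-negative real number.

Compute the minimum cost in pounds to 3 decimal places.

Set it up as a linear program. Let x1 = kg of limestone filler, x2 = kg of silica fume.
Minimise 0.035x1 + 0.628x2 s.t.:
  1x2 ≥ 0.8   (binder content)
  1x1 + 1x2 ≥ 1.56   (fines)
  0.12x1 + 1.67x2 ≥ 0.96   (28-day strength contribution)
  x1, x2 ≥ 0.
Both inputs are positive at the optimum. The binder content and fines requirements are met with equality.
That vertex is x1 = 0.76, x2 = 0.8.
Hence cost = 0.035·0.76 + 0.628·0.8 = £0.52900.

£0.529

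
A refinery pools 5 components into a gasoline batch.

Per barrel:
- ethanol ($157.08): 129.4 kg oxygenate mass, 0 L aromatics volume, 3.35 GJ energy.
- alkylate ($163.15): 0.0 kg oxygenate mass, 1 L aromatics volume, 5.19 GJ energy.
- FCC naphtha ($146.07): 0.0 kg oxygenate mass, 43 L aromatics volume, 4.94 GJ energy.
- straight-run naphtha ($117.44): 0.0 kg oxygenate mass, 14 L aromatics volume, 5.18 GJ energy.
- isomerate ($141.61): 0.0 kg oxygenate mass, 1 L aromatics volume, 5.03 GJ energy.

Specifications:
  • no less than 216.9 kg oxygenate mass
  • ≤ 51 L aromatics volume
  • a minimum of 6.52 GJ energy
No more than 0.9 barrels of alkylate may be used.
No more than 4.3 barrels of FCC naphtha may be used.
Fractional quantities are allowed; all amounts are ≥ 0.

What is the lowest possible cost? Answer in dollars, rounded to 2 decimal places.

$283.81

Let x1 = barrels of ethanol, x2 = barrels of alkylate, x3 = barrels of FCC naphtha, x4 = barrels of straight-run naphtha, x5 = barrels of isomerate.
Minimize 157.08x1 + 163.15x2 + 146.07x3 + 117.44x4 + 141.61x5 with:
  129.4x1 ≥ 216.9   (oxygenate mass)
  1x2 + 43x3 + 14x4 + 1x5 ≤ 51   (aromatics volume)
  3.35x1 + 5.19x2 + 4.94x3 + 5.18x4 + 5.03x5 ≥ 6.52   (energy)
  x2 ≤ 0.9
  x3 ≤ 4.3
  x1, x2, x3, x4, x5 ≥ 0.
The optimal basis is {ethanol, straight-run naphtha}; alkylate, FCC naphtha, isomerate drop out. There the oxygenate mass and energy constraints are tight.
Optimal quantities: ethanol = 1.6762 barrels, straight-run naphtha = 0.17466 barrels.
Hence cost = 157.08·1.6762 + 117.44·0.17466 = $283.8096.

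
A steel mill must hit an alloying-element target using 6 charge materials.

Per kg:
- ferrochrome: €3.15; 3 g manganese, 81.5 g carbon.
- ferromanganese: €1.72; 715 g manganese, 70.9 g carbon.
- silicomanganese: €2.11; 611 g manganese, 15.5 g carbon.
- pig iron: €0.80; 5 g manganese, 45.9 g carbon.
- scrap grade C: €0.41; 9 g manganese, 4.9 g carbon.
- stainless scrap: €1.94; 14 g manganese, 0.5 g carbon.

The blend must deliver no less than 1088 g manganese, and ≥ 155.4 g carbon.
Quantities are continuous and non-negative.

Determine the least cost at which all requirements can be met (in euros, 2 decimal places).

€3.44

Treat it as an LP. Let x1 = kg of ferrochrome, x2 = kg of ferromanganese, x3 = kg of silicomanganese, x4 = kg of pig iron, x5 = kg of scrap grade C, x6 = kg of stainless scrap.
Minimise 3.15x1 + 1.72x2 + 2.11x3 + 0.8x4 + 0.41x5 + 1.94x6 subject to:
  3x1 + 715x2 + 611x3 + 5x4 + 9x5 + 14x6 ≥ 1088   (manganese)
  81.5x1 + 70.9x2 + 15.5x3 + 45.9x4 + 4.9x5 + 0.5x6 ≥ 155.4   (carbon)
  x1, x2, x3, x4, x5, x6 ≥ 0.
At the optimum only ferromanganese, pig iron are positive (ferrochrome, silicomanganese, scrap grade C, stainless scrap = 0). Binding constraints: manganese and carbon.
Solving gives x2 = 1.514, x4 = 1.046.
Total cost: 1.72·1.514 + 0.8·1.046 = 3.4409.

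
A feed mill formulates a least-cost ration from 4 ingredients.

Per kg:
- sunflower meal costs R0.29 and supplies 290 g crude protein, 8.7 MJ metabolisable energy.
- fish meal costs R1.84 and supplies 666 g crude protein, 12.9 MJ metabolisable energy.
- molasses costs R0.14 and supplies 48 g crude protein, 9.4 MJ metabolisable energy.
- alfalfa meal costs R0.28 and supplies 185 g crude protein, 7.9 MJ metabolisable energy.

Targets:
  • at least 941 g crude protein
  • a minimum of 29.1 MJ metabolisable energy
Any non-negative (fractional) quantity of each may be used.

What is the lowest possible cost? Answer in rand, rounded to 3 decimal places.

Set it up as a linear program. Let x1 = kg of sunflower meal, x2 = kg of fish meal, x3 = kg of molasses, x4 = kg of alfalfa meal.
Minimize 0.29x1 + 1.84x2 + 0.14x3 + 0.28x4 subject to:
  290x1 + 666x2 + 48x3 + 185x4 ≥ 941   (crude protein)
  8.7x1 + 12.9x2 + 9.4x3 + 7.9x4 ≥ 29.1   (metabolisable energy)
  x1, x2, x3, x4 ≥ 0.
The minimum-cost mix takes nothing from fish meal, alfalfa meal — only sunflower meal, molasses. The crude protein and metabolisable energy requirements are met with equality.
That vertex is x1 = 3.227, x3 = 0.1093.
Objective = 0.29·3.227 + 0.14·0.1093 = 0.95113.

R0.951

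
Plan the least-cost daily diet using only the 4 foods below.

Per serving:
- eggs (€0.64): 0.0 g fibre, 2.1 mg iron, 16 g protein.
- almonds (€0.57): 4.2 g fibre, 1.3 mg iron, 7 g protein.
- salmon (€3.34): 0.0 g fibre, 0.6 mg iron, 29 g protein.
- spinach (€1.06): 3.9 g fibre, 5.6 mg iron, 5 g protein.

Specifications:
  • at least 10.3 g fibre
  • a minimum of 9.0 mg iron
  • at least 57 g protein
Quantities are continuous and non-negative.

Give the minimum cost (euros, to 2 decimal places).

€3.07

This is a linear program. Let x1 = servings of eggs, x2 = servings of almonds, x3 = servings of salmon, x4 = servings of spinach.
Minimise 0.64x1 + 0.57x2 + 3.34x3 + 1.06x4 s.t.:
  4.2x2 + 3.9x4 ≥ 10.3   (fibre)
  2.1x1 + 1.3x2 + 0.6x3 + 5.6x4 ≥ 9   (iron)
  16x1 + 7x2 + 29x3 + 5x4 ≥ 57   (protein)
  x1, x2, x3, x4 ≥ 0.
The optimal basis is {eggs, almonds, spinach}; salmon drops out. The fibre, iron, protein requirements are met with equality.
So eggs = 2.502 servings, almonds = 2.334 servings, spinach = 0.1272 servings.
Hence cost = 0.64·2.502 + 0.57·2.334 + 1.06·0.1272 = €3.0665.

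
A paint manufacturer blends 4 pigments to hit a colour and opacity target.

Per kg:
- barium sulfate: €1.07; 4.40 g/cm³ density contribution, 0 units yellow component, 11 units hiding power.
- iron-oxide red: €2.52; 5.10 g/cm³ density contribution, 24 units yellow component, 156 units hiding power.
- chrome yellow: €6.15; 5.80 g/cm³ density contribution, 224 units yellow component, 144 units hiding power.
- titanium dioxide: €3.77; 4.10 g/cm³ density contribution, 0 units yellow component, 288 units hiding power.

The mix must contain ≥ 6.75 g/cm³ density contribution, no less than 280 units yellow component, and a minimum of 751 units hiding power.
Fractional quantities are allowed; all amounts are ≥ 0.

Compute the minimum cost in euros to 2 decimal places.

This is a linear program. Let x1 = kg of barium sulfate, x2 = kg of iron-oxide red, x3 = kg of chrome yellow, x4 = kg of titanium dioxide.
min 1.07x1 + 2.52x2 + 6.15x3 + 3.77x4 subject to:
  4.4x1 + 5.1x2 + 5.8x3 + 4.1x4 ≥ 6.75   (density contribution)
  24x2 + 224x3 ≥ 280   (yellow component)
  11x1 + 156x2 + 144x3 + 288x4 ≥ 751   (hiding power)
  x1, x2, x3, x4 ≥ 0.
At the optimum only chrome yellow, titanium dioxide are positive (barium sulfate, iron-oxide red = 0). The yellow component and hiding power requirements are met with equality.
Solving gives x3 = 1.25, x4 = 1.983.
Objective = 6.15·1.25 + 3.77·1.983 = 15.1634.

€15.16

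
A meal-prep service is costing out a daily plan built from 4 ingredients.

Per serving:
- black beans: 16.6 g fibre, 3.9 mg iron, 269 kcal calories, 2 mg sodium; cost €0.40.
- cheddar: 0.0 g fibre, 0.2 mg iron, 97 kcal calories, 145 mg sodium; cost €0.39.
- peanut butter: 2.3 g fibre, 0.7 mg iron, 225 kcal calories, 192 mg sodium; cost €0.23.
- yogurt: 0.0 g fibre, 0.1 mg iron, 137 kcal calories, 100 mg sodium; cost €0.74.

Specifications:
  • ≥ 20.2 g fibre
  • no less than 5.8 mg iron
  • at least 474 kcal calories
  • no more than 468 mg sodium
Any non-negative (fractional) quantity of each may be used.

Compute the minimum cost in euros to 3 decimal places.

€0.661

Set it up as a linear program. Let x1 = servings of black beans, x2 = servings of cheddar, x3 = servings of peanut butter, x4 = servings of yogurt.
Minimise 0.4x1 + 0.39x2 + 0.23x3 + 0.74x4 with:
  16.6x1 + 2.3x3 ≥ 20.2   (fibre)
  3.9x1 + 0.2x2 + 0.7x3 + 0.1x4 ≥ 5.8   (iron)
  269x1 + 97x2 + 225x3 + 137x4 ≥ 474   (calories)
  2x1 + 145x2 + 192x3 + 100x4 ≤ 468   (sodium)
  x1, x2, x3, x4 ≥ 0.
The minimum-cost mix takes nothing from cheddar, yogurt — only black beans, peanut butter. Binding constraints: iron and calories.
So black beans = 1.412 servings, peanut butter = 0.4185 servings.
Total cost: 0.4·1.412 + 0.23·0.4185 = 0.66106.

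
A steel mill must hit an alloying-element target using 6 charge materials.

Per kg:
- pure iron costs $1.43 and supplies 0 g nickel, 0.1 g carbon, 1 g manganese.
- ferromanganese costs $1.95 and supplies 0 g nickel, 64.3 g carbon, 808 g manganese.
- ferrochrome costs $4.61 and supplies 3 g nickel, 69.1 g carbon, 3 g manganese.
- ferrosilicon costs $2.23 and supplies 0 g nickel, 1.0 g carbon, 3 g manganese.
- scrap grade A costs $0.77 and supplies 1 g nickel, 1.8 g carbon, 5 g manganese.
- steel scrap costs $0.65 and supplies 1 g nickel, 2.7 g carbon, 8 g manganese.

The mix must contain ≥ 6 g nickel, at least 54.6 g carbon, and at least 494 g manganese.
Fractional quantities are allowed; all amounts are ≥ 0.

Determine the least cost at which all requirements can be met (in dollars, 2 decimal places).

Treat it as an LP. Let x1 = kg of pure iron, x2 = kg of ferromanganese, x3 = kg of ferrochrome, x4 = kg of ferrosilicon, x5 = kg of scrap grade A, x6 = kg of steel scrap.
Minimise 1.43x1 + 1.95x2 + 4.61x3 + 2.23x4 + 0.77x5 + 0.65x6 s.t.:
  3x3 + 1x5 + 1x6 ≥ 6   (nickel)
  0.1x1 + 64.3x2 + 69.1x3 + 1x4 + 1.8x5 + 2.7x6 ≥ 54.6   (carbon)
  1x1 + 808x2 + 3x3 + 3x4 + 5x5 + 8x6 ≥ 494   (manganese)
  x1, x2, x3, x4, x5, x6 ≥ 0.
The minimum-cost mix takes nothing from pure iron, ferrochrome, ferrosilicon, scrap grade A — only ferromanganese, steel scrap. Binding constraints: nickel and carbon.
So ferromanganese = 0.5972 kg, steel scrap = 6 kg.
Total cost: 1.95·0.5972 + 0.65·6 = 5.0645.

$5.06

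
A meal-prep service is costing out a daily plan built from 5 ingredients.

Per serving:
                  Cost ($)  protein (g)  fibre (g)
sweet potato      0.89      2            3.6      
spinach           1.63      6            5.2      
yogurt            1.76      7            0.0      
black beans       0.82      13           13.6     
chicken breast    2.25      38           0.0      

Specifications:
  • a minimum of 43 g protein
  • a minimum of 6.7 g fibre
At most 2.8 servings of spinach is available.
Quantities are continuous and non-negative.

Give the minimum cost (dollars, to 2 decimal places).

$2.57

Set it up as a linear program. Let x1 = servings of sweet potato, x2 = servings of spinach, x3 = servings of yogurt, x4 = servings of black beans, x5 = servings of chicken breast.
Minimize 0.89x1 + 1.63x2 + 1.76x3 + 0.82x4 + 2.25x5 s.t.:
  2x1 + 6x2 + 7x3 + 13x4 + 38x5 ≥ 43   (protein)
  3.6x1 + 5.2x2 + 13.6x4 ≥ 6.7   (fibre)
  x2 ≤ 2.8
  x1, x2, x3, x4, x5 ≥ 0.
The cheapest feasible vertex uses only black beans, chicken breast; sweet potato, spinach, yogurt are not used. The protein and fibre requirements are met with equality.
Solving gives x4 = 0.4926, x5 = 0.963.
Cost = 0.82·0.4926 + 2.25·0.963 = 2.5707.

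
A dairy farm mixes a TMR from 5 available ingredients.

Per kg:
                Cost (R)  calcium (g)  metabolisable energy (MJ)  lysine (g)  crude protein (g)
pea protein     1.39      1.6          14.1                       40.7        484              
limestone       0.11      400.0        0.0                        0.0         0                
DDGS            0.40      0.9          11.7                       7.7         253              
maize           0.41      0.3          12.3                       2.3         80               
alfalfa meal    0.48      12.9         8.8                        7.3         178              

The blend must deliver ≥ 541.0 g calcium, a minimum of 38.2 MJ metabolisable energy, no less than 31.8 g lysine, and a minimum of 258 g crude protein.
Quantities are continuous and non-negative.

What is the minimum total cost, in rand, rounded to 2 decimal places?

R1.65

This is a linear program. Let x1 = kg of pea protein, x2 = kg of limestone, x3 = kg of DDGS, x4 = kg of maize, x5 = kg of alfalfa meal.
min 1.39x1 + 0.11x2 + 0.4x3 + 0.41x4 + 0.48x5 subject to:
  1.6x1 + 400x2 + 0.9x3 + 0.3x4 + 12.9x5 ≥ 541   (calcium)
  14.1x1 + 11.7x3 + 12.3x4 + 8.8x5 ≥ 38.2   (metabolisable energy)
  40.7x1 + 7.7x3 + 2.3x4 + 7.3x5 ≥ 31.8   (lysine)
  484x1 + 253x3 + 80x4 + 178x5 ≥ 258   (crude protein)
  x1, x2, x3, x4, x5 ≥ 0.
The optimal basis is {pea protein, limestone, DDGS}; maize, alfalfa meal drop out. There the calcium, metabolisable energy, lysine constraints are tight.
That vertex is x1 = 0.212, x2 = 1.345, x3 = 3.01.
Objective = 1.39·0.212 + 0.11·1.345 + 0.4·3.01 = 1.6466.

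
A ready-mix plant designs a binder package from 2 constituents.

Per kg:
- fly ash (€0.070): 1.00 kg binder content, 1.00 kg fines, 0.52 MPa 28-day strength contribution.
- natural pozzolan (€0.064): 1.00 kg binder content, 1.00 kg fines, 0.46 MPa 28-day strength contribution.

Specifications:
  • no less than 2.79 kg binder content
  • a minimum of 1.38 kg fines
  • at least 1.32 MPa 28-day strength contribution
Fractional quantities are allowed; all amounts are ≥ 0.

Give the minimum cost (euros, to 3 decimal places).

€0.182

Let x1 = kg of fly ash, x2 = kg of natural pozzolan.
Minimize 0.07x1 + 0.064x2 with:
  1x1 + 1x2 ≥ 2.79   (binder content)
  1x1 + 1x2 ≥ 1.38   (fines)
  0.52x1 + 0.46x2 ≥ 1.32   (28-day strength contribution)
  x1, x2 ≥ 0.
Both inputs are positive at the optimum. There the binder content and 28-day strength contribution constraints are tight.
Optimal quantities: fly ash = 0.61 kg, natural pozzolan = 2.18 kg.
Total cost: 0.07·0.61 + 0.064·2.18 = 0.18222.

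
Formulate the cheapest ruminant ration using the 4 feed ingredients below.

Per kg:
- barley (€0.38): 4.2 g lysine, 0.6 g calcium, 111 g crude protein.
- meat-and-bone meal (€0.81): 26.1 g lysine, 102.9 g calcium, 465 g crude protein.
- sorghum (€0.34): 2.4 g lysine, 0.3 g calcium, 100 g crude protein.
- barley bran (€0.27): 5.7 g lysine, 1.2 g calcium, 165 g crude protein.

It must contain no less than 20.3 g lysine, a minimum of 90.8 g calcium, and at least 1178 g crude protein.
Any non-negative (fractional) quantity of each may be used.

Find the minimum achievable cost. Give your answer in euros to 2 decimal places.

€1.97

Let x1 = kg of barley, x2 = kg of meat-and-bone meal, x3 = kg of sorghum, x4 = kg of barley bran.
Minimize 0.38x1 + 0.81x2 + 0.34x3 + 0.27x4 s.t.:
  4.2x1 + 26.1x2 + 2.4x3 + 5.7x4 ≥ 20.3   (lysine)
  0.6x1 + 102.9x2 + 0.3x3 + 1.2x4 ≥ 90.8   (calcium)
  111x1 + 465x2 + 100x3 + 165x4 ≥ 1178   (crude protein)
  x1, x2, x3, x4 ≥ 0.
At the optimum only meat-and-bone meal, barley bran are positive (barley, sorghum = 0). The calcium and crude protein requirements are met with equality.
So meat-and-bone meal = 0.8263 kg, barley bran = 4.811 kg.
Objective = 0.81·0.8263 + 0.27·4.811 = 1.9683.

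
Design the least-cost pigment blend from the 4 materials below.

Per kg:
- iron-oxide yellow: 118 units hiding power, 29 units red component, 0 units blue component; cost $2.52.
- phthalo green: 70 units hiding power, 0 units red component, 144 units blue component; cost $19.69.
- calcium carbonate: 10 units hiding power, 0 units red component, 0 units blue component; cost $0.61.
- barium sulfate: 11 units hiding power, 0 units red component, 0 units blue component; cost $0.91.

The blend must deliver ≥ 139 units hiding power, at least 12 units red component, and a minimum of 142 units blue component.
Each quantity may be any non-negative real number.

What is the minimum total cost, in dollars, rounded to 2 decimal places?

$20.91

Set it up as a linear program. Let x1 = kg of iron-oxide yellow, x2 = kg of phthalo green, x3 = kg of calcium carbonate, x4 = kg of barium sulfate.
min 2.52x1 + 19.69x2 + 0.61x3 + 0.91x4 with:
  118x1 + 70x2 + 10x3 + 11x4 ≥ 139   (hiding power)
  29x1 ≥ 12   (red component)
  144x2 ≥ 142   (blue component)
  x1, x2, x3, x4 ≥ 0.
The minimum-cost mix takes nothing from calcium carbonate, barium sulfate — only iron-oxide yellow, phthalo green. Binding constraints: hiding power and blue component.
So iron-oxide yellow = 0.593 kg, phthalo green = 0.9861 kg.
Objective = 2.52·0.593 + 19.69·0.9861 = 20.9107.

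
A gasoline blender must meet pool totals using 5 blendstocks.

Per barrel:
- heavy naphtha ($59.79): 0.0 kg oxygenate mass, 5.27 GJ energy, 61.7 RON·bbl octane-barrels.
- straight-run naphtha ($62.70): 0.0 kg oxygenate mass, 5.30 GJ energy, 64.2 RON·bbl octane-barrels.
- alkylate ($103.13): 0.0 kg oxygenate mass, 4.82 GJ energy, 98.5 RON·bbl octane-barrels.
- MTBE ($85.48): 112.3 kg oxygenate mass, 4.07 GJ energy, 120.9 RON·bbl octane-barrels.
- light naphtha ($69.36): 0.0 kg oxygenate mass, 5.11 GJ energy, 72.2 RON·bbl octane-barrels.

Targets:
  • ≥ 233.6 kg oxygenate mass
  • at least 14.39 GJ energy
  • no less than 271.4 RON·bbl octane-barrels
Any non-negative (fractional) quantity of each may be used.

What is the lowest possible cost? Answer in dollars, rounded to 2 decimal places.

Let x1 = barrels of heavy naphtha, x2 = barrels of straight-run naphtha, x3 = barrels of alkylate, x4 = barrels of MTBE, x5 = barrels of light naphtha.
Minimize 59.79x1 + 62.7x2 + 103.13x3 + 85.48x4 + 69.36x5 s.t.:
  112.3x4 ≥ 233.6   (oxygenate mass)
  5.27x1 + 5.3x2 + 4.82x3 + 4.07x4 + 5.11x5 ≥ 14.39   (energy)
  61.7x1 + 64.2x2 + 98.5x3 + 120.9x4 + 72.2x5 ≥ 271.4   (octane-barrels)
  x1, x2, x3, x4, x5 ≥ 0.
The optimal basis is {heavy naphtha, MTBE}; straight-run naphtha, alkylate, light naphtha drop out. Binding constraints: oxygenate mass and energy.
So heavy naphtha = 1.1241 barrels, MTBE = 2.0801 barrels.
Total cost: 59.79·1.1241 + 85.48·2.0801 = 245.0169.

$245.02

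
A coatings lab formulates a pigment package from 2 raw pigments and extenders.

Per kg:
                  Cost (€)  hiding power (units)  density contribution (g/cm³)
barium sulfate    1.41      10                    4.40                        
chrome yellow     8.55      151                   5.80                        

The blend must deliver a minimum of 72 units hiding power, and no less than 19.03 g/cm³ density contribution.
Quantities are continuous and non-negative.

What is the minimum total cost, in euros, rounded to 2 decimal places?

Treat it as an LP. Let x1 = kg of barium sulfate, x2 = kg of chrome yellow.
Minimise 1.41x1 + 8.55x2 subject to:
  10x1 + 151x2 ≥ 72   (hiding power)
  4.4x1 + 5.8x2 ≥ 19.03   (density contribution)
  x1, x2 ≥ 0.
Both inputs are positive at the optimum. The hiding power and density contribution requirements are met with equality.
Optimal quantities: barium sulfate = 4.05 kg, chrome yellow = 0.2086 kg.
Total cost: 1.41·4.05 + 8.55·0.2086 = 7.4940.

€7.49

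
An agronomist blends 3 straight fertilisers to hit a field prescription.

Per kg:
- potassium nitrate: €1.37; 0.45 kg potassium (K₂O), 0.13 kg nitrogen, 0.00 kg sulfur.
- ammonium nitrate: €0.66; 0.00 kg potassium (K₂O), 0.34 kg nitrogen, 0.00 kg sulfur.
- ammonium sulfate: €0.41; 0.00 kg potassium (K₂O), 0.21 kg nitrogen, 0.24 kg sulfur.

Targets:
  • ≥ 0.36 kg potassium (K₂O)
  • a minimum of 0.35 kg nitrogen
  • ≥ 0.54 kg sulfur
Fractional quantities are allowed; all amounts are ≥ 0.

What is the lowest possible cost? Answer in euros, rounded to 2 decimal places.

€2.02

Set it up as a linear program. Let x1 = kg of potassium nitrate, x2 = kg of ammonium nitrate, x3 = kg of ammonium sulfate.
Minimise 1.37x1 + 0.66x2 + 0.41x3 subject to:
  0.45x1 ≥ 0.36   (potassium (K₂O))
  0.13x1 + 0.34x2 + 0.21x3 ≥ 0.35   (nitrogen)
  0.24x3 ≥ 0.54   (sulfur)
  x1, x2, x3 ≥ 0.
The minimum-cost mix takes nothing from ammonium nitrate — only potassium nitrate, ammonium sulfate. Binding constraints: potassium (K₂O) and sulfur.
That vertex is x1 = 0.8, x3 = 2.25.
Hence cost = 1.37·0.8 + 0.41·2.25 = €2.0185.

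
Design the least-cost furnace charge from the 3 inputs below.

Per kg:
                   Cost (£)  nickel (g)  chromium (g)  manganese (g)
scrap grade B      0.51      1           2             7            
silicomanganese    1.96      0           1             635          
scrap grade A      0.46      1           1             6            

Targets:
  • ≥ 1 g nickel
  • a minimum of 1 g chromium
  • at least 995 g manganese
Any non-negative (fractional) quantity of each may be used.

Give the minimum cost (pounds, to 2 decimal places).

£3.51

Treat it as an LP. Let x1 = kg of scrap grade B, x2 = kg of silicomanganese, x3 = kg of scrap grade A.
Minimise 0.51x1 + 1.96x2 + 0.46x3 s.t.:
  1x1 + 1x3 ≥ 1   (nickel)
  2x1 + 1x2 + 1x3 ≥ 1   (chromium)
  7x1 + 635x2 + 6x3 ≥ 995   (manganese)
  x1, x2, x3 ≥ 0.
The minimum-cost mix takes nothing from scrap grade B — only silicomanganese, scrap grade A. Binding constraints: nickel and manganese.
That vertex is x2 = 1.557, x3 = 1.
Hence cost = 1.96·1.557 + 0.46·1 = £3.5117.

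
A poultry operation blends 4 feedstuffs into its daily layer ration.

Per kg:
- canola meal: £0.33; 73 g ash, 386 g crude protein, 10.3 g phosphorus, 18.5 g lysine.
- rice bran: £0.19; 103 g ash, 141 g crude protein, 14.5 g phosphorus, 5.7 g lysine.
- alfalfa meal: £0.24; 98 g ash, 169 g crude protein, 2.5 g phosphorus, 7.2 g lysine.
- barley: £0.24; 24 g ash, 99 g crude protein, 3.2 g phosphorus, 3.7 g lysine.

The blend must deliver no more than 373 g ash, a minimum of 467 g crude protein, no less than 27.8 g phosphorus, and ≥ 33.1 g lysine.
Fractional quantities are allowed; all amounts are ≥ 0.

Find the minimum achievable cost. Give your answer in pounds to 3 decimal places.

£0.664

Set it up as a linear program. Let x1 = kg of canola meal, x2 = kg of rice bran, x3 = kg of alfalfa meal, x4 = kg of barley.
Minimise 0.33x1 + 0.19x2 + 0.24x3 + 0.24x4 with:
  73x1 + 103x2 + 98x3 + 24x4 ≤ 373   (ash)
  386x1 + 141x2 + 169x3 + 99x4 ≥ 467   (crude protein)
  10.3x1 + 14.5x2 + 2.5x3 + 3.2x4 ≥ 27.8   (phosphorus)
  18.5x1 + 5.7x2 + 7.2x3 + 3.7x4 ≥ 33.1   (lysine)
  x1, x2, x3, x4 ≥ 0.
At the optimum only canola meal, rice bran are positive (alfalfa meal, barley = 0). The phosphorus and lysine requirements are met with equality.
That vertex is x1 = 1.5343, x2 = 0.82738.
Objective = 0.33·1.5343 + 0.19·0.82738 = 0.66352.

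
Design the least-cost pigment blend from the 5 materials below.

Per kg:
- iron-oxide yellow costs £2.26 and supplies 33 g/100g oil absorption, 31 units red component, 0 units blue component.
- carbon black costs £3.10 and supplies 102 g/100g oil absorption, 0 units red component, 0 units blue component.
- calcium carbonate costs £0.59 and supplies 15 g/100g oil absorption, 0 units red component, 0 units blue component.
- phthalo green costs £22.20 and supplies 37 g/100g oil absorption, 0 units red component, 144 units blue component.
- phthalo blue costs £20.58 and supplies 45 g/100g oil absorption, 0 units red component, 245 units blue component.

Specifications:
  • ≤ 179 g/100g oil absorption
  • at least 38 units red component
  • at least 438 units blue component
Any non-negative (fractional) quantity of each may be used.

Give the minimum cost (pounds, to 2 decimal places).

Set it up as a linear program. Let x1 = kg of iron-oxide yellow, x2 = kg of carbon black, x3 = kg of calcium carbonate, x4 = kg of phthalo green, x5 = kg of phthalo blue.
Minimise 2.26x1 + 3.1x2 + 0.59x3 + 22.2x4 + 20.58x5 s.t.:
  33x1 + 102x2 + 15x3 + 37x4 + 45x5 ≤ 179   (oil absorption)
  31x1 ≥ 38   (red component)
  144x4 + 245x5 ≥ 438   (blue component)
  x1, x2, x3, x4, x5 ≥ 0.
The minimum-cost mix takes nothing from carbon black, calcium carbonate, phthalo green — only iron-oxide yellow, phthalo blue. The red component and blue component requirements are met with equality.
That vertex is x1 = 1.2258, x5 = 1.7878.
Total cost: 2.26·1.2258 + 20.58·1.7878 = 39.5632.

£39.56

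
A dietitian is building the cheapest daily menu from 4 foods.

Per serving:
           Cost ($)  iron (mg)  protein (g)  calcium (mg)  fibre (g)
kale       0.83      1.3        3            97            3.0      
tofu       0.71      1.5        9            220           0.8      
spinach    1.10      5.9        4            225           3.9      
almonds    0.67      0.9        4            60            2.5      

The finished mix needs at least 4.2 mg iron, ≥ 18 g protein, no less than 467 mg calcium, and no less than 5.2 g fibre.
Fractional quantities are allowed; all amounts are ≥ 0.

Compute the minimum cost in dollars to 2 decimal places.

Set it up as a linear program. Let x1 = servings of kale, x2 = servings of tofu, x3 = servings of spinach, x4 = servings of almonds.
Minimize 0.83x1 + 0.71x2 + 1.1x3 + 0.67x4 with:
  1.3x1 + 1.5x2 + 5.9x3 + 0.9x4 ≥ 4.2   (iron)
  3x1 + 9x2 + 4x3 + 4x4 ≥ 18   (protein)
  97x1 + 220x2 + 225x3 + 60x4 ≥ 467   (calcium)
  3x1 + 0.8x2 + 3.9x3 + 2.5x4 ≥ 5.2   (fibre)
  x1, x2, x3, x4 ≥ 0.
At the optimum only tofu, spinach, almonds are positive (kale = 0). The protein, calcium, fibre requirements are met with equality.
Solving gives x2 = 1.392, x3 = 0.4767, x4 = 0.8908.
Cost = 0.71·1.392 + 1.1·0.4767 + 0.67·0.8908 = 2.1095.

$2.11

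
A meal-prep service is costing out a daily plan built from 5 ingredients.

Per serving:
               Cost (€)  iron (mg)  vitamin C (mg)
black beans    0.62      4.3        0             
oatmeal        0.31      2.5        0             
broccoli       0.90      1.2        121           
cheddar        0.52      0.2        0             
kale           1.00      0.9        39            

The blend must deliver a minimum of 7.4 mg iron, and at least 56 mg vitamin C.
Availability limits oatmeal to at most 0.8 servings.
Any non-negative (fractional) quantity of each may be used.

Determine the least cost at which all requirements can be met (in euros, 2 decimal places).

€1.36

Let x1 = servings of black beans, x2 = servings of oatmeal, x3 = servings of broccoli, x4 = servings of cheddar, x5 = servings of kale.
Minimise 0.62x1 + 0.31x2 + 0.9x3 + 0.52x4 + 1x5 with:
  4.3x1 + 2.5x2 + 1.2x3 + 0.2x4 + 0.9x5 ≥ 7.4   (iron)
  121x3 + 39x5 ≥ 56   (vitamin C)
  x2 ≤ 0.8
  x1, x2, x3, x4, x5 ≥ 0.
The cheapest feasible vertex uses only black beans, oatmeal, broccoli; cheddar, kale are not used. The iron, vitamin C, the oatmeal cap requirements are met with equality.
Optimal quantities: black beans = 1.127 servings, oatmeal = 0.8 servings, broccoli = 0.4628 servings.
Total cost: 0.62·1.127 + 0.31·0.8 + 0.9·0.4628 = 1.3633.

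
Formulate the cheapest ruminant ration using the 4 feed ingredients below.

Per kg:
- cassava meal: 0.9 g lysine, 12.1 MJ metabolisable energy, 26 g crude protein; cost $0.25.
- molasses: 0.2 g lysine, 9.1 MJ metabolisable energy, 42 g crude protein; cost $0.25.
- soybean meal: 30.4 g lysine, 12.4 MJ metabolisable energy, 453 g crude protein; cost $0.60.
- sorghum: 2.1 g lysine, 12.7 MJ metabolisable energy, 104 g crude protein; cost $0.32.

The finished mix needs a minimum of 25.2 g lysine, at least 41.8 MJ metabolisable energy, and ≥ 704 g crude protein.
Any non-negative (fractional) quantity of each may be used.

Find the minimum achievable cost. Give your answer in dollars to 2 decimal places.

$1.35

Let x1 = kg of cassava meal, x2 = kg of molasses, x3 = kg of soybean meal, x4 = kg of sorghum.
min 0.25x1 + 0.25x2 + 0.6x3 + 0.32x4 subject to:
  0.9x1 + 0.2x2 + 30.4x3 + 2.1x4 ≥ 25.2   (lysine)
  12.1x1 + 9.1x2 + 12.4x3 + 12.7x4 ≥ 41.8   (metabolisable energy)
  26x1 + 42x2 + 453x3 + 104x4 ≥ 704   (crude protein)
  x1, x2, x3, x4 ≥ 0.
The cheapest feasible vertex uses only soybean meal, sorghum; cassava meal, molasses are not used. The metabolisable energy and crude protein requirements are met with equality.
So soybean meal = 1.029 kg, sorghum = 2.287 kg.
Cost = 0.6·1.029 + 0.32·2.287 = 1.3492.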